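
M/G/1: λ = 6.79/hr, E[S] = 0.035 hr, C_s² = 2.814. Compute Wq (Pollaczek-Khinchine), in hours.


ρ = λ·E[S] = 6.79·0.035 = 0.2377
E[S²] = E[S]²(1+C_s²) = 0.035²·(1+2.814) = 0.004672
Wq = λ·E[S²]/(2(1−ρ)) = 6.79·0.004672/(2·0.7623) = 0.02081 hr

Final: 0.02081 hr


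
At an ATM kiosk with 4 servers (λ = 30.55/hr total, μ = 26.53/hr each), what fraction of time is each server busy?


ρ = λ/(cμ) = 30.55/(4·26.53) = 30.55/106.12 = 0.2879

Final: 0.2879


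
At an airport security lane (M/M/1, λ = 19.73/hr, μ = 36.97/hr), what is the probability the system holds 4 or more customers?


ρ = 19.73/36.97 = 0.5337
P(N ≥ n) = ρ^n = 0.5337^4 = 0.081117

Final: 0.081117


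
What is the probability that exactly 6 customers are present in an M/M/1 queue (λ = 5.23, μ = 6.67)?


ρ = 5.23/6.67 = 0.7841
P_n = (1−ρ)·ρ^n = (1 − 0.7841)·0.7841^6 = 0.2159·0.232410 = 0.050176

Final: 0.050176


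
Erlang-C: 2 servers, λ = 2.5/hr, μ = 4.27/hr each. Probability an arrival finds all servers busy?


a = λ/μ = 0.5855; ρ = a/2 = 0.2927
P₀ = 0.547101 (from M/M/c formula)
C(c,a) = [a^c/(c!(1−ρ))]·P₀ = [0.34279/(2·0.7073)]·0.547101
= 0.24233·0.547101 = 0.132582

Final: 0.132582


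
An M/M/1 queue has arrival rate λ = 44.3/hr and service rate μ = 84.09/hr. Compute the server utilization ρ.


ρ = λ/μ = 44.3/84.09 = 0.5268

Final: 0.5268


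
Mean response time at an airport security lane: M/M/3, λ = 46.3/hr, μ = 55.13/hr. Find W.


a = 0.8398; ρ = 0.2799; P₀ = 0.429258
Lq = P₀·a^c·ρ/(c!(1−ρ)²) = 0.02288
Wq = Lq/λ = 0.02288/46.3 = 0.0004942 hr
W = Wq + 1/μ = 0.0004942 + 0.01814 = 0.01863 hr

Final: 0.01863 hr


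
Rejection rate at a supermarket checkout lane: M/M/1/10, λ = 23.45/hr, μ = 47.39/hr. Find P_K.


ρ = λ/μ = 23.45/47.39 = 0.4948
P_K = (1−ρ)ρ^K/(1−ρ^(K+1)) = (0.5052·0.0008802)/(1 − 0.0004355)
= 0.0004446/0.999564 = 0.0004448

Final: 0.0004448


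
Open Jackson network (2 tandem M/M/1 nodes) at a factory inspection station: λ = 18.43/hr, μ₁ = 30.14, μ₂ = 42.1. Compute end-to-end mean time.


Each node sees arrival rate λ = 18.43/hr (tandem ⇒ throughput preserved).
W₁ = 1/(μ₁−λ) = 1/(30.14−18.43) = 0.08540 hr
W₂ = 1/(μ₂−λ) = 1/(42.1−18.43) = 0.04225 hr
W_total = W₁ + W₂ = 0.08540 + 0.04225 = 0.12764 hr

Final: 0.12764 hr


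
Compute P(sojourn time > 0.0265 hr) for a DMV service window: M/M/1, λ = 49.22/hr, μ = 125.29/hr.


W ~ Exponential(μ−λ) for M/M/1.
μ − λ = 125.29 − 49.22 = 76.0700
P(W > t) = e^{−(μ−λ)t} = e^{−2.0159} = 0.133206

Final: 0.133206


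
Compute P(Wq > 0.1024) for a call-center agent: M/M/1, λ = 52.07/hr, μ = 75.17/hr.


ρ = 52.07/75.17 = 0.6927
P(Wq > t) = ρ·e^{−(μ−λ)t} = 0.6927·e^{−2.3654}
= 0.6927·0.093908 = 0.065050

Final: 0.065050


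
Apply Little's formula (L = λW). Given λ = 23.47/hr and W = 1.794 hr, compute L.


L = λW = 23.47·1.794 = 42.1052

Final: 42.1052


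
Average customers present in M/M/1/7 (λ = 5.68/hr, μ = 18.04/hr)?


ρ = 5.68/18.04 = 0.3149
L = ρ[1 − (K+1)ρ^K + Kρ^(K+1)] / [(1−ρ)(1−ρ^(K+1))]
Numerator: 0.3149·(1 − 8·0.0003067 + 7·0.00009658) = 0.314296
Denominator: (0.6851)·(0.999903) = 0.685078
L = 0.314296/0.685078 = 0.4588

Final: 0.4588


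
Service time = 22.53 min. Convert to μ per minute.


μ = 1/(service time) in consistent units.
1 minute = 1 min, so μ = 1/22.53 = 0.04439 per minute

Final: 0.04439 /min


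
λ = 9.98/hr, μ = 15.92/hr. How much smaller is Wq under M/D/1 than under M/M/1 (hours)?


ρ = 9.98/15.92 = 0.6269
Wq(M/M/1) = ρ/(μ−λ) = 0.6269/5.94 = 0.10554 hr
Wq(M/D/1) = ρ/(2(μ−λ)) = 0.05277 hr
Savings = 0.10554 − 0.05277 = 0.05277 hr

Final: 0.05277 hr


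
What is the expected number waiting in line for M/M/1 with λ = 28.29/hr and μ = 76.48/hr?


ρ = 28.29/76.48 = 0.3699
Lq = ρ²/(1−ρ) = 0.1368/0.6301 = 0.2172

Final: 0.2172


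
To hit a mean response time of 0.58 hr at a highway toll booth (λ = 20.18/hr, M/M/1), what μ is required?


W = 1/(μ−λ) ⇒ μ − λ = 1/W = 1/0.58 = 1.7241
μ = λ + 1/W = 20.18 + 1.7241 = 21.9041 per hr

Final: 21.9041 /hr


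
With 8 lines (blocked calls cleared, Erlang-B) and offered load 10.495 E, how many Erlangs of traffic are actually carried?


B(8,10.495) = 0.360901 (Erlang-B)
Carried load = a(1 − B) = 10.495·(1 − 0.360901) = 10.495·0.639099 = 6.7073 E

Final: 6.7073 Erlangs


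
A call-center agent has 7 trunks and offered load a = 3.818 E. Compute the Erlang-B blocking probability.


B(c,a) = (a^c/c!) / Σ_{k=0}^{c} a^k/k!
a^7/7! = 2.346502
Σ terms (k=0..7): 1.00000 + 3.81800 + 7.28856 + 9.27591 + 8.85386 + 6.76080 + 4.30213 + 2.34650 = 43.645760
B = 2.346502/43.645760 = 0.053762

Final: 0.053762


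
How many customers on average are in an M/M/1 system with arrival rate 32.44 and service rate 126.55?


ρ = λ/μ = 32.44/126.55 = 0.2563
L = ρ/(1−ρ) = 0.2563/(1 − 0.2563) = 0.2563/0.7437 = 0.3447

Final: 0.3447


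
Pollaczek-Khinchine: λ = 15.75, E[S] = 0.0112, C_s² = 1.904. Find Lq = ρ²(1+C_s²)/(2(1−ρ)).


ρ = λ·E[S] = 15.75·0.0112 = 0.1764
Lq = ρ²(1+C_s²)/(2(1−ρ)) = 0.03112·(1+1.904)/(2·0.8236)
= 0.03112·2.9040/1.6472 = 0.05486

Final: 0.05486


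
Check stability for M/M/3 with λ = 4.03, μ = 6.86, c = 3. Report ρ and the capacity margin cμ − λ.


Total capacity cμ = 3·6.86 = 20.58/hr
ρ = λ/(cμ) = 4.03/20.58 = 0.1958
Stable ⇔ ρ < 1: YES
Spare capacity = cμ − λ = 20.58 − 4.03 = 16.55/hr

Final: ρ = 0.1958; stable; margin = 16.55/hr


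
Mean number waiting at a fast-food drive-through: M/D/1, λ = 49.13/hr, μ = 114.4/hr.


ρ = 49.13/114.4 = 0.4295
M/D/1: Lq = ρ²/(2(1−ρ)) = 0.1844/(2·0.5705) = 0.16163

Final: 0.16163


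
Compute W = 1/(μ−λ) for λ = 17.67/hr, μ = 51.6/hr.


W = 1/(μ−λ) = 1/(51.6 − 17.67) = 1/33.93 = 0.02947 hr

Final: 0.02947 hr


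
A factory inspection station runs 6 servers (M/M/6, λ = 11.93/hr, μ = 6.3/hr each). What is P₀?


a = λ/μ = 11.93/6.3 = 1.8937; ρ = a/c = 0.3156
Σ_{k=0}^{5} a^k/k! (terms k=0..5) = 1.00000 + 1.89365 + 1.79296 + 1.13174 + 0.53578 + 0.20292 = 6.55705
Tail: a^6/(6!(1−ρ)) = 46.11045/(720·0.6844) = 0.09358
P₀ = 1/(6.55705 + 0.09358) = 1/6.65063 = 0.150362

Final: 0.150362


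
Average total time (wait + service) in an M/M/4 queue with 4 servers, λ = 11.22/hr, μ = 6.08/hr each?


a = 1.8454; ρ = 0.4613; P₀ = 0.154021
Lq = P₀·a^c·ρ/(c!(1−ρ)²) = 0.11834
Wq = Lq/λ = 0.11834/11.22 = 0.01055 hr
W = Wq + 1/μ = 0.01055 + 0.16447 = 0.17502 hr

Final: 0.17502 hr


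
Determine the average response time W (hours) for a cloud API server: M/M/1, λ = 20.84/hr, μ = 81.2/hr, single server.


W = 1/(μ−λ) = 1/(81.2 − 20.84) = 1/60.36 = 0.01657 hr

Final: 0.01657 hr


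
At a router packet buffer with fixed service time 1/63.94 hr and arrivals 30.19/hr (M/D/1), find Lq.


ρ = 30.19/63.94 = 0.4722
M/D/1: Lq = ρ²/(2(1−ρ)) = 0.2229/(2·0.5278) = 0.21118

Final: 0.21118


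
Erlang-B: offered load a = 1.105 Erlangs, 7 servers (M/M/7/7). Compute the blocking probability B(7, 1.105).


B(c,a) = (a^c/c!) / Σ_{k=0}^{c} a^k/k!
a^7/7! = 0.0003991
Σ terms (k=0..7): 1.00000 + 1.10500 + 0.61051 + 0.22487 + 0.06212 + 0.01373 + 0.002528 + 0.0003991 = 3.019162
B = 0.0003991/3.019162 = 0.0001322

Final: 0.0001322


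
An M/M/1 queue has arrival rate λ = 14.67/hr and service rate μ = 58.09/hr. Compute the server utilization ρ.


ρ = λ/μ = 14.67/58.09 = 0.2525

Final: 0.2525


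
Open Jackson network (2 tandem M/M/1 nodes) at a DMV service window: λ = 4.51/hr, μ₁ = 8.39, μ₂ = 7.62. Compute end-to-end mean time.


Each node sees arrival rate λ = 4.51/hr (tandem ⇒ throughput preserved).
W₁ = 1/(μ₁−λ) = 1/(8.39−4.51) = 0.25773 hr
W₂ = 1/(μ₂−λ) = 1/(7.62−4.51) = 0.32154 hr
W_total = W₁ + W₂ = 0.25773 + 0.32154 = 0.57928 hr

Final: 0.57928 hr


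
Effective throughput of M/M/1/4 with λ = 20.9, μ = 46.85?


ρ = 0.4461; P_K = (1−ρ)ρ^4/(1−ρ^5) = 0.022331
λ_eff = λ(1 − P_K) = 20.9·(1 − 0.022331) = 20.9·0.977669 = 20.4333 /hr

Final: 20.4333 /hr


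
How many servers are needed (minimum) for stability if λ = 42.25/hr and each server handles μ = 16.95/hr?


Stability requires cμ > λ ⇔ c > λ/μ.
λ/μ = 42.25/16.95 = 2.4926
Minimum integer c = ⌊2.4926⌋ + 1 = 3
Check: 3·16.95 = 50.85 > 42.25, while 2·16.95 = 33.90 ≤ 42.25

Final: 3 servers


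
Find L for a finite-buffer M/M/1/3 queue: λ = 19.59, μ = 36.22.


ρ = 19.59/36.22 = 0.5409
L = ρ[1 − (K+1)ρ^K + Kρ^(K+1)] / [(1−ρ)(1−ρ^(K+1))]
Numerator: 0.5409·(1 − 4·0.158219 + 3·0.085574) = 0.337415
Denominator: (0.4591)·(0.914426) = 0.419848
L = 0.337415/0.419848 = 0.8037

Final: 0.8037


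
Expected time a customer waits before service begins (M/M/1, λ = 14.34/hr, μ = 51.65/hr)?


ρ = 14.34/51.65 = 0.2776
Wq = ρ/(μ−λ) = 0.2776/(51.65 − 14.34) = 0.2776/37.31 = 0.007441 hr

Final: 0.007441 hr


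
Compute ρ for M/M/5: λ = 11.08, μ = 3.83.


ρ = λ/(cμ) = 11.08/(5·3.83) = 11.08/19.15 = 0.5786

Final: 0.5786


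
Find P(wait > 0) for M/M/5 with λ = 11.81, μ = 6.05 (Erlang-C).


a = λ/μ = 1.9521; ρ = a/5 = 0.3904
P₀ = 0.141052 (from M/M/c formula)
C(c,a) = [a^c/(c!(1−ρ))]·P₀ = [28.34475/(120·0.6096)]·0.141052
= 0.38749·0.141052 = 0.054656

Final: 0.054656


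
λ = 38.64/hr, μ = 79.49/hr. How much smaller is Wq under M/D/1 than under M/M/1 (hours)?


ρ = 38.64/79.49 = 0.4861
Wq(M/M/1) = ρ/(μ−λ) = 0.4861/40.85 = 0.01190 hr
Wq(M/D/1) = ρ/(2(μ−λ)) = 0.005950 hr
Savings = 0.01190 − 0.005950 = 0.005950 hr

Final: 0.005950 hr


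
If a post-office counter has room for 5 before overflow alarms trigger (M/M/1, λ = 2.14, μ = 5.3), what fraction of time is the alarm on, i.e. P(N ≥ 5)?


ρ = 2.14/5.3 = 0.4038
P(N ≥ n) = ρ^n = 0.4038^5 = 0.010732

Final: 0.010732


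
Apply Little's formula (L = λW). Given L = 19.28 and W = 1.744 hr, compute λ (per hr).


λ = L/W = 19.28/1.744 = 11.0550 /hr

Final: 11.0550 /hr


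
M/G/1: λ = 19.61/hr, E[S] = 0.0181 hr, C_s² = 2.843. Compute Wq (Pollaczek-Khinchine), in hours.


ρ = λ·E[S] = 19.61·0.0181 = 0.3549
E[S²] = E[S]²(1+C_s²) = 0.0181²·(1+2.843) = 0.001259
Wq = λ·E[S²]/(2(1−ρ)) = 19.61·0.001259/(2·0.6451) = 0.01914 hr

Final: 0.01914 hr


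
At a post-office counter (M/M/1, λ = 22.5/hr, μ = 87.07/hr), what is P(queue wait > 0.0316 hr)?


ρ = 22.5/87.07 = 0.2584
P(Wq > t) = ρ·e^{−(μ−λ)t} = 0.2584·e^{−2.0404}
= 0.2584·0.129975 = 0.033587

Final: 0.033587


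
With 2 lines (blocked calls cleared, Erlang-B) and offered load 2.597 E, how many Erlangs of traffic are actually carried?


B(2,2.597) = 0.483872 (Erlang-B)
Carried load = a(1 − B) = 2.597·(1 − 0.483872) = 2.597·0.516128 = 1.3404 E

Final: 1.3404 Erlangs


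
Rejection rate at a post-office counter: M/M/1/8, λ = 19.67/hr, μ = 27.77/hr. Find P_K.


ρ = λ/μ = 19.67/27.77 = 0.7083
P_K = (1−ρ)ρ^K/(1−ρ^(K+1)) = (0.2917·0.063362)/(1 − 0.044880)
= 0.018481/0.955120 = 0.019350

Final: 0.019350


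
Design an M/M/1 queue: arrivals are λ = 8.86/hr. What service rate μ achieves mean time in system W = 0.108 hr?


W = 1/(μ−λ) ⇒ μ − λ = 1/W = 1/0.108 = 9.2593
μ = λ + 1/W = 8.86 + 9.2593 = 18.1193 per hr

Final: 18.1193 /hr


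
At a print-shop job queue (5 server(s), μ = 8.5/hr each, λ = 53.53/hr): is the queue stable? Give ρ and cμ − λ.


Total capacity cμ = 5·8.5 = 42.50/hr
ρ = λ/(cμ) = 53.53/42.50 = 1.2595
Stable ⇔ ρ < 1: NO
Spare capacity = cμ − λ = 42.50 − 53.53 = -11.03/hr

Final: ρ = 1.2595; unstable; margin = -11.03/hr


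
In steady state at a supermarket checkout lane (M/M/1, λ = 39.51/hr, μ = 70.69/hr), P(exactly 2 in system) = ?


ρ = 39.51/70.69 = 0.5589
P_n = (1−ρ)·ρ^n = (1 − 0.5589)·0.5589^2 = 0.4411·0.312391 = 0.137790

Final: 0.137790


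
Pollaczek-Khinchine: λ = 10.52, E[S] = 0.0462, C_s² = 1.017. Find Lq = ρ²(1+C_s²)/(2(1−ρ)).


ρ = λ·E[S] = 10.52·0.0462 = 0.4860
Lq = ρ²(1+C_s²)/(2(1−ρ)) = 0.2362·(1+1.017)/(2·0.5140)
= 0.2362·2.0170/1.0280 = 0.46350

Final: 0.46350


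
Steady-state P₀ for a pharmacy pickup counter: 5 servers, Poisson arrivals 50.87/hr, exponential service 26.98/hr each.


a = λ/μ = 50.87/26.98 = 1.8855; ρ = a/c = 0.3771
Σ_{k=0}^{4} a^k/k! (terms k=0..4) = 1.00000 + 1.88547 + 1.77750 + 1.11714 + 0.52658 = 6.30670
Tail: a^5/(5!(1−ρ)) = 23.82862/(120·0.6229) = 0.31878
P₀ = 1/(6.30670 + 0.31878) = 1/6.62548 = 0.150932

Final: 0.150932


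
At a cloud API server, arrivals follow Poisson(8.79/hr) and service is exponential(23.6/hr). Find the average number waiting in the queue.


ρ = 8.79/23.6 = 0.3725
Lq = ρ²/(1−ρ) = 0.1387/0.6275 = 0.2211

Final: 0.2211


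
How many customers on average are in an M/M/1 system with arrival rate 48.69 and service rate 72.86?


ρ = λ/μ = 48.69/72.86 = 0.6683
L = ρ/(1−ρ) = 0.6683/(1 − 0.6683) = 0.6683/0.3317 = 2.0145

Final: 2.0145


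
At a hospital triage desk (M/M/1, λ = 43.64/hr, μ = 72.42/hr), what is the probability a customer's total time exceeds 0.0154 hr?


W ~ Exponential(μ−λ) for M/M/1.
μ − λ = 72.42 − 43.64 = 28.7800
P(W > t) = e^{−(μ−λ)t} = e^{−0.4432} = 0.641971

Final: 0.641971


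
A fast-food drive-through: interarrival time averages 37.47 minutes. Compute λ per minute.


λ = 1/(interarrival time) in consistent units.
1 minute = 1 min, so λ = 1/37.47 = 0.02669 per minute

Final: 0.02669 /min


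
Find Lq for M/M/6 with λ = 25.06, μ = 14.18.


a = λ/μ = 1.7673; ρ = a/6 = 0.2945
P₀ = 0.170679
Lq = P₀·a^c·ρ / (c!·(1−ρ)²) = 0.170679·30.46695·0.2945/(720·0.49766)
= 0.004275

Final: 0.004275


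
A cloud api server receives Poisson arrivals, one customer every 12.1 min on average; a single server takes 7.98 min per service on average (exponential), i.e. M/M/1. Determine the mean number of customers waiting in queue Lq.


λ = 60/12.1 = 4.9587 /hr
μ = 60/7.98 = 7.5188 /hr
ρ = λ/μ = 4.9587/7.5188 = 0.6595
Lq = ρ²/(1−ρ) = 0.4349/0.3405 = 1.2774

Final: 1.2774


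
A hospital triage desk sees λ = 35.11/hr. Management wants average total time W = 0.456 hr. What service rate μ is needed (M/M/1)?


W = 1/(μ−λ) ⇒ μ − λ = 1/W = 1/0.456 = 2.1930
μ = λ + 1/W = 35.11 + 2.1930 = 37.3030 per hr

Final: 37.3030 /hr


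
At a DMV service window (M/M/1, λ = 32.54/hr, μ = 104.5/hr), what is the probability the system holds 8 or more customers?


ρ = 32.54/104.5 = 0.3114
P(N ≥ n) = ρ^n = 0.3114^8 = 0.00008839

Final: 0.00008839


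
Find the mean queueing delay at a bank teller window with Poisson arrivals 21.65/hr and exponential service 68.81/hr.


ρ = 21.65/68.81 = 0.3146
Wq = ρ/(μ−λ) = 0.3146/(68.81 − 21.65) = 0.3146/47.16 = 0.006672 hr

Final: 0.006672 hr


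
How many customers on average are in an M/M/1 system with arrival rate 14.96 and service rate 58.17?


ρ = λ/μ = 14.96/58.17 = 0.2572
L = ρ/(1−ρ) = 0.2572/(1 − 0.2572) = 0.2572/0.7428 = 0.3462

Final: 0.3462


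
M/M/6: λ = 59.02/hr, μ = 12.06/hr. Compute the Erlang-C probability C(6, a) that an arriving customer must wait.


a = λ/μ = 4.8939; ρ = a/6 = 0.8156
P₀ = 0.005314 (from M/M/c formula)
C(c,a) = [a^c/(c!(1−ρ))]·P₀ = [13737.61637/(720·0.1844)]·0.005314
= 103.49554·0.005314 = 0.549948

Final: 0.549948


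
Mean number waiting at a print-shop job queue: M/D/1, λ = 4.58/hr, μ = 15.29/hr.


ρ = 4.58/15.29 = 0.2995
M/D/1: Lq = ρ²/(2(1−ρ)) = 0.08973/(2·0.7005) = 0.06405

Final: 0.06405


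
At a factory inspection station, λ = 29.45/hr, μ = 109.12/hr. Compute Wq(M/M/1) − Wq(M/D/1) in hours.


ρ = 29.45/109.12 = 0.2699
Wq(M/M/1) = ρ/(μ−λ) = 0.2699/79.67 = 0.003388 hr
Wq(M/D/1) = ρ/(2(μ−λ)) = 0.001694 hr
Savings = 0.003388 − 0.001694 = 0.001694 hr

Final: 0.001694 hr


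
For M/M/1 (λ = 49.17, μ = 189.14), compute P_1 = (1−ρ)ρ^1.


ρ = 49.17/189.14 = 0.2600
P_n = (1−ρ)·ρ^n = (1 − 0.2600)·0.2600^1 = 0.7400·0.259966 = 0.192384

Final: 0.192384


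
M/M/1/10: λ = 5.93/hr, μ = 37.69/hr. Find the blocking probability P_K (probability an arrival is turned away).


ρ = λ/μ = 5.93/37.69 = 0.1573
P_K = (1−ρ)ρ^K/(1−ρ^(K+1)) = (0.8427·0.000000009296)/(1 − 0.000000001463)
= 0.000000007833/1.000000 = 0.000000007833

Final: 0.000000007833


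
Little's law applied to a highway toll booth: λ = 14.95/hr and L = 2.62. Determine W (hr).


W = L/λ = 2.62/14.95 = 0.1753 hr

Final: 0.1753 hr


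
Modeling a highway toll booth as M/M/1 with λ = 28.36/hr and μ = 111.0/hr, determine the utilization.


ρ = λ/μ = 28.36/111.0 = 0.2555

Final: 0.2555


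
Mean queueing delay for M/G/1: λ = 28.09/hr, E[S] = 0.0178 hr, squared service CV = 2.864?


ρ = λ·E[S] = 28.09·0.0178 = 0.5000
E[S²] = E[S]²(1+C_s²) = 0.0178²·(1+2.864) = 0.001224
Wq = λ·E[S²]/(2(1−ρ)) = 28.09·0.001224/(2·0.5000) = 0.03439 hr

Final: 0.03439 hr


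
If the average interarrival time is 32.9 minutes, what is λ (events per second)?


λ = 1/(interarrival time) in consistent units.
1 second = 0.0166667 min, so λ = 0.0166667/32.9 = 0.0005066 per second

Final: 0.0005066 /sec


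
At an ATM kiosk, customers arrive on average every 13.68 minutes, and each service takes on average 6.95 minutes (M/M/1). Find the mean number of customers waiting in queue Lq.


λ = 60/13.68 = 4.3860 /hr
μ = 60/6.95 = 8.6331 /hr
ρ = λ/μ = 4.3860/8.6331 = 0.5080
Lq = ρ²/(1−ρ) = 0.2581/0.4920 = 0.5246

Final: 0.5246


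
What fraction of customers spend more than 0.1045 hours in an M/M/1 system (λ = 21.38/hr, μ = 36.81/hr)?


W ~ Exponential(μ−λ) for M/M/1.
μ − λ = 36.81 − 21.38 = 15.4300
P(W > t) = e^{−(μ−λ)t} = e^{−1.6124} = 0.199401

Final: 0.199401


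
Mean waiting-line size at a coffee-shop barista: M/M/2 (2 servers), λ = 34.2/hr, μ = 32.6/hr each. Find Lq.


a = λ/μ = 1.0491; ρ = a/2 = 0.5245
P₀ = 0.311871
Lq = P₀·a^c·ρ / (c!·(1−ρ)²) = 0.311871·1.10057·0.5245/(2·0.22606)
= 0.39821

Final: 0.39821


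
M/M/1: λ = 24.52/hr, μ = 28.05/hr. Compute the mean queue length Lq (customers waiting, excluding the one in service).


ρ = 24.52/28.05 = 0.8742
Lq = ρ²/(1−ρ) = 0.7641/0.1258 = 6.0720

Final: 6.0720


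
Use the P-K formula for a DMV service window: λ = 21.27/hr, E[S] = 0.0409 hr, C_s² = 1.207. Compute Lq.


ρ = λ·E[S] = 21.27·0.0409 = 0.8699
Lq = ρ²(1+C_s²)/(2(1−ρ)) = 0.7568·(1+1.207)/(2·0.1301)
= 0.7568·2.2070/0.2601 = 6.42126

Final: 6.42126


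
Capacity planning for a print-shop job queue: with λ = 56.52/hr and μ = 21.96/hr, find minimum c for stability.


Stability requires cμ > λ ⇔ c > λ/μ.
λ/μ = 56.52/21.96 = 2.5738
Minimum integer c = ⌊2.5738⌋ + 1 = 3
Check: 3·21.96 = 65.88 > 56.52, while 2·21.96 = 43.92 ≤ 56.52

Final: 3 servers


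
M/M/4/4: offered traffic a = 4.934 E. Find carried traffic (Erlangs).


B(4,4.934) = 0.393092 (Erlang-B)
Carried load = a(1 − B) = 4.934·(1 − 0.393092) = 4.934·0.606908 = 2.9945 E

Final: 2.9945 Erlangs


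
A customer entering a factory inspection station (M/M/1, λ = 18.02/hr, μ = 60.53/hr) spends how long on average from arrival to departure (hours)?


W = 1/(μ−λ) = 1/(60.53 − 18.02) = 1/42.51 = 0.02352 hr

Final: 0.02352 hr


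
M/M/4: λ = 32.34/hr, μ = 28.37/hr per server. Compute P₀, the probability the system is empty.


a = λ/μ = 32.34/28.37 = 1.1399; ρ = a/c = 0.2850
Σ_{k=0}^{3} a^k/k! (terms k=0..3) = 1.00000 + 1.13994 + 0.64973 + 0.24688 = 3.03655
Tail: a^4/(4!(1−ρ)) = 1.68858/(24·0.7150) = 0.09840
P₀ = 1/(3.03655 + 0.09840) = 1/3.13495 = 0.318985

Final: 0.318985


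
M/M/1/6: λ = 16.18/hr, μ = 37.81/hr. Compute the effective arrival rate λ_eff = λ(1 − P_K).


ρ = 0.4279; P_K = (1−ρ)ρ^6/(1−ρ^7) = 0.003522
λ_eff = λ(1 − P_K) = 16.18·(1 − 0.003522) = 16.18·0.996478 = 16.1230 /hr

Final: 16.1230 /hr


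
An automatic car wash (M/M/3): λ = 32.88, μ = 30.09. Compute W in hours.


a = 1.0927; ρ = 0.3642; P₀ = 0.329838
Lq = P₀·a^c·ρ/(c!(1−ρ)²) = 0.06464
Wq = Lq/λ = 0.06464/32.88 = 0.001966 hr
W = Wq + 1/μ = 0.001966 + 0.03323 = 0.03520 hr

Final: 0.03520 hr


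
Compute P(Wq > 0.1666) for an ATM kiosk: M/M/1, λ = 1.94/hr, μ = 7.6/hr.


ρ = 1.94/7.6 = 0.2553
P(Wq > t) = ρ·e^{−(μ−λ)t} = 0.2553·e^{−0.9430}
= 0.2553·0.389475 = 0.099419

Final: 0.099419


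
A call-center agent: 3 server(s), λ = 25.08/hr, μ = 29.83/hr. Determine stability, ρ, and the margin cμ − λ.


Total capacity cμ = 3·29.83 = 89.49/hr
ρ = λ/(cμ) = 25.08/89.49 = 0.2803
Stable ⇔ ρ < 1: YES
Spare capacity = cμ − λ = 89.49 − 25.08 = 64.41/hr

Final: ρ = 0.2803; stable; margin = 64.41/hr


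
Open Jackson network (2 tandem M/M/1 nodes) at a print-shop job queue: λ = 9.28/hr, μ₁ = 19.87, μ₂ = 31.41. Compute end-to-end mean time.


Each node sees arrival rate λ = 9.28/hr (tandem ⇒ throughput preserved).
W₁ = 1/(μ₁−λ) = 1/(19.87−9.28) = 0.09443 hr
W₂ = 1/(μ₂−λ) = 1/(31.41−9.28) = 0.04519 hr
W_total = W₁ + W₂ = 0.09443 + 0.04519 = 0.13962 hr

Final: 0.13962 hr


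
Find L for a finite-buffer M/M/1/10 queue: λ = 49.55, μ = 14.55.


ρ = 49.55/14.55 = 3.4055
L = ρ[1 − (K+1)ρ^K + Kρ^(K+1)] / [(1−ρ)(1−ρ^(K+1))]
Numerator: 3.4055·(1 − 11·209800.565756 + 10·714475.466200) = 16472223.002525
Denominator: (-2.4055)·(-714474.466200) = 1718667.100824
L = 16472223.002525/1718667.100824 = 9.5843

Final: 9.5843


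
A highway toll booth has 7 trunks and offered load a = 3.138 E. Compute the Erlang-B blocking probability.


B(c,a) = (a^c/c!) / Σ_{k=0}^{c} a^k/k!
a^7/7! = 0.594484
Σ terms (k=0..7): 1.00000 + 3.13800 + 4.92352 + 5.15000 + 4.04018 + 2.53562 + 1.32613 + 0.59448 = 22.707931
B = 0.594484/22.707931 = 0.026180

Final: 0.026180


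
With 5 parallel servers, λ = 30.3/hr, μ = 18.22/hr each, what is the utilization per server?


ρ = λ/(cμ) = 30.3/(5·18.22) = 30.3/91.10 = 0.3326

Final: 0.3326


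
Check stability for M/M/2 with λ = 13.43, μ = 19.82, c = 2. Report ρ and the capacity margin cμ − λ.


Total capacity cμ = 2·19.82 = 39.64/hr
ρ = λ/(cμ) = 13.43/39.64 = 0.3388
Stable ⇔ ρ < 1: YES
Spare capacity = cμ − λ = 39.64 − 13.43 = 26.21/hr

Final: ρ = 0.3388; stable; margin = 26.21/hr


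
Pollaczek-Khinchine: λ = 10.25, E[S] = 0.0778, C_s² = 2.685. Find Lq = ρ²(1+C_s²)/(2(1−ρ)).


ρ = λ·E[S] = 10.25·0.0778 = 0.7974
Lq = ρ²(1+C_s²)/(2(1−ρ)) = 0.6359·(1+2.685)/(2·0.2026)
= 0.6359·3.6850/0.4051 = 5.78472

Final: 5.78472


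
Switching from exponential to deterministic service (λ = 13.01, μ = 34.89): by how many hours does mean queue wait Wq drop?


ρ = 13.01/34.89 = 0.3729
Wq(M/M/1) = ρ/(μ−λ) = 0.3729/21.88 = 0.01704 hr
Wq(M/D/1) = ρ/(2(μ−λ)) = 0.008521 hr
Savings = 0.01704 − 0.008521 = 0.008521 hr

Final: 0.008521 hr


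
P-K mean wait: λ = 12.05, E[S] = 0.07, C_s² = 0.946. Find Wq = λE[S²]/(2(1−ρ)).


ρ = λ·E[S] = 12.05·0.07 = 0.8435
E[S²] = E[S]²(1+C_s²) = 0.07²·(1+0.946) = 0.009535
Wq = λ·E[S²]/(2(1−ρ)) = 12.05·0.009535/(2·0.1565) = 0.36710 hr

Final: 0.36710 hr


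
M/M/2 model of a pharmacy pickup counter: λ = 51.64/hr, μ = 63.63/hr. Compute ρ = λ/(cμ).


ρ = λ/(cμ) = 51.64/(2·63.63) = 51.64/127.26 = 0.4058

Final: 0.4058


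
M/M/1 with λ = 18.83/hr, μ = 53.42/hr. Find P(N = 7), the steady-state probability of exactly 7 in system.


ρ = 18.83/53.42 = 0.3525
P_n = (1−ρ)·ρ^n = (1 − 0.3525)·0.3525^7 = 0.6475·0.0006761 = 0.0004378

Final: 0.0004378


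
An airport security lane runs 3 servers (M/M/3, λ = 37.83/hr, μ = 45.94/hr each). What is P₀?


a = λ/μ = 37.83/45.94 = 0.8235; ρ = a/c = 0.2745
Σ_{k=0}^{2} a^k/k! (terms k=0..2) = 1.00000 + 0.82347 + 0.33905 = 2.16251
Tail: a^3/(3!(1−ρ)) = 0.55839/(6·0.7255) = 0.12827
P₀ = 1/(2.16251 + 0.12827) = 1/2.29079 = 0.436531

Final: 0.436531


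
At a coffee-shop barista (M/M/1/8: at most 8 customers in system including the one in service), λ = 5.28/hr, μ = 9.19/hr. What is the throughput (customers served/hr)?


ρ = 0.5745; P_K = (1−ρ)ρ^8/(1−ρ^9) = 0.005086
λ_eff = λ(1 − P_K) = 5.28·(1 − 0.005086) = 5.28·0.994914 = 5.2531 /hr

Final: 5.2531 /hr


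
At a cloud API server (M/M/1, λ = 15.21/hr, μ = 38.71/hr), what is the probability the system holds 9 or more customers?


ρ = 15.21/38.71 = 0.3929
P(N ≥ n) = ρ^n = 0.3929^9 = 0.0002232

Final: 0.0002232


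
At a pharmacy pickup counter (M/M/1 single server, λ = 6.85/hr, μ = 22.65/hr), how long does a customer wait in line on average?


ρ = 6.85/22.65 = 0.3024
Wq = ρ/(μ−λ) = 0.3024/(22.65 − 6.85) = 0.3024/15.80 = 0.01914 hr

Final: 0.01914 hr


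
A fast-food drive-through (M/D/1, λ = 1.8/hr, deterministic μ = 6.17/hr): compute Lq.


ρ = 1.8/6.17 = 0.2917
M/D/1: Lq = ρ²/(2(1−ρ)) = 0.08511/(2·0.7083) = 0.06008

Final: 0.06008


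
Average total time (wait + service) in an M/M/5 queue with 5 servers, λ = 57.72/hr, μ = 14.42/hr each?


a = 4.0028; ρ = 0.8006; P₀ = 0.012931
Lq = P₀·a^c·ρ/(c!(1−ρ)²) = 2.22845
Wq = Lq/λ = 2.22845/57.72 = 0.03861 hr
W = Wq + 1/μ = 0.03861 + 0.06935 = 0.10796 hr

Final: 0.10796 hr


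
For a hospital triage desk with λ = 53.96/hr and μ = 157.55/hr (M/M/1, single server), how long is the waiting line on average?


ρ = 53.96/157.55 = 0.3425
Lq = ρ²/(1−ρ) = 0.1173/0.6575 = 0.1784

Final: 0.1784


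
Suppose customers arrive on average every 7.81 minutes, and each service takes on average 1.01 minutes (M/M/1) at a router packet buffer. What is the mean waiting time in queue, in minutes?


λ = 60/7.81 = 7.6825 /hr
μ = 60/1.01 = 59.4059 /hr
ρ = λ/μ = 7.6825/59.4059 = 0.1293
Wq = ρ/(μ−λ) = 0.1293/(59.4059−7.6825) = 0.002500 hr
In minutes: 0.002500·60 = 0.1500 min

Final: 0.1500 min


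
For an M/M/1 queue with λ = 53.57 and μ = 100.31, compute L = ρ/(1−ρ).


ρ = λ/μ = 53.57/100.31 = 0.5340
L = ρ/(1−ρ) = 0.5340/(1 − 0.5340) = 0.5340/0.4660 = 1.1461

Final: 1.1461


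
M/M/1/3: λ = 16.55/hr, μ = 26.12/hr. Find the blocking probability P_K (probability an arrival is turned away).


ρ = λ/μ = 16.55/26.12 = 0.6336
P_K = (1−ρ)ρ^K/(1−ρ^(K+1)) = (0.3664·0.254375)/(1 − 0.161176)
= 0.093199/0.838824 = 0.111107

Final: 0.111107


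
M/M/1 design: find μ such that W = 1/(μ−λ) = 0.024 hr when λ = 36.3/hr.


W = 1/(μ−λ) ⇒ μ − λ = 1/W = 1/0.024 = 41.6667
μ = λ + 1/W = 36.3 + 41.6667 = 77.9667 per hr

Final: 77.9667 /hr


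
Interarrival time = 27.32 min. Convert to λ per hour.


λ = 1/(interarrival time) in consistent units.
1 hour = 60 min, so λ = 60/27.32 = 2.1962 per hour

Final: 2.1962 /hr


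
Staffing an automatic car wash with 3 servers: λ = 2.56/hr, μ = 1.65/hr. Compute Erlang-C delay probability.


a = λ/μ = 1.5515; ρ = a/3 = 0.5172
P₀ = 0.198243 (from M/M/c formula)
C(c,a) = [a^c/(c!(1−ρ))]·P₀ = [3.73481/(6·0.4828)]·0.198243
= 1.28921·0.198243 = 0.255577

Final: 0.255577


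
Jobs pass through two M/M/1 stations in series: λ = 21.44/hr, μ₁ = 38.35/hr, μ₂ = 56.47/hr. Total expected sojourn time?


Each node sees arrival rate λ = 21.44/hr (tandem ⇒ throughput preserved).
W₁ = 1/(μ₁−λ) = 1/(38.35−21.44) = 0.05914 hr
W₂ = 1/(μ₂−λ) = 1/(56.47−21.44) = 0.02855 hr
W_total = W₁ + W₂ = 0.05914 + 0.02855 = 0.08768 hr

Final: 0.08768 hr


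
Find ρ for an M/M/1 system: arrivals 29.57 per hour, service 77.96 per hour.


ρ = λ/μ = 29.57/77.96 = 0.3793

Final: 0.3793


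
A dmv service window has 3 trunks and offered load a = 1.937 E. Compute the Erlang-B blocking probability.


B(c,a) = (a^c/c!) / Σ_{k=0}^{c} a^k/k!
a^3/3! = 1.211261
Σ terms (k=0..3): 1.00000 + 1.93700 + 1.87598 + 1.21126 = 6.024245
B = 1.211261/6.024245 = 0.201064

Final: 0.201064


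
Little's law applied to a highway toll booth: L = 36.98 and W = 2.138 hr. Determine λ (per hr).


λ = L/W = 36.98/2.138 = 17.2965 /hr

Final: 17.2965 /hr


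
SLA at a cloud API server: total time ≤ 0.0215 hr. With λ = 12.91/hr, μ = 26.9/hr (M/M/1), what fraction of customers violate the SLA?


W ~ Exponential(μ−λ) for M/M/1.
μ − λ = 26.9 − 12.91 = 13.9900
P(W > t) = e^{−(μ−λ)t} = e^{−0.3008} = 0.740237

Final: 0.740237


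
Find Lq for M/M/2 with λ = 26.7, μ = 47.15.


a = λ/μ = 0.5663; ρ = a/2 = 0.2831
P₀ = 0.558678
Lq = P₀·a^c·ρ / (c!·(1−ρ)²) = 0.558678·0.32067·0.2831/(2·0.51389)
= 0.04935

Final: 0.04935


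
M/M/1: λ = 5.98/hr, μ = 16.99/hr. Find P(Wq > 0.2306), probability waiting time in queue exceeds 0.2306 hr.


ρ = 5.98/16.99 = 0.3520
P(Wq > t) = ρ·e^{−(μ−λ)t} = 0.3520·e^{−2.5389}
= 0.3520·0.078953 = 0.027789

Final: 0.027789


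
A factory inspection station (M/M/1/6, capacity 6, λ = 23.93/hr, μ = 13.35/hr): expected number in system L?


ρ = 23.93/13.35 = 1.7925
L = ρ[1 − (K+1)ρ^K + Kρ^(K+1)] / [(1−ρ)(1−ρ^(K+1))]
Numerator: 1.7925·(1 − 7·33.171766 + 6·59.460702) = 225.070785
Denominator: (-0.7925)·(-58.460702) = 46.330654
L = 225.070785/46.330654 = 4.8579

Final: 4.8579


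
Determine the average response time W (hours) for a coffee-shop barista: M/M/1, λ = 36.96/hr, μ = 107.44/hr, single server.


W = 1/(μ−λ) = 1/(107.44 − 36.96) = 1/70.48 = 0.01419 hr

Final: 0.01419 hr


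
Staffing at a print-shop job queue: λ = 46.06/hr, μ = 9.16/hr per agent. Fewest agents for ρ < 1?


Stability requires cμ > λ ⇔ c > λ/μ.
λ/μ = 46.06/9.16 = 5.0284
Minimum integer c = ⌊5.0284⌋ + 1 = 6
Check: 6·9.16 = 54.96 > 46.06, while 5·9.16 = 45.80 ≤ 46.06

Final: 6 servers


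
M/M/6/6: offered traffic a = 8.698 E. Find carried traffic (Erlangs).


B(6,8.698) = 0.425944 (Erlang-B)
Carried load = a(1 − B) = 8.698·(1 − 0.425944) = 8.698·0.574056 = 4.9931 E

Final: 4.9931 Erlangs


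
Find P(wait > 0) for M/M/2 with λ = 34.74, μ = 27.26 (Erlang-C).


a = λ/μ = 1.2744; ρ = a/2 = 0.6372
P₀ = 0.221600 (from M/M/c formula)
C(c,a) = [a^c/(c!(1−ρ))]·P₀ = [1.62408/(2·0.3628)]·0.221600
= 2.23824·0.221600 = 0.495995

Final: 0.495995


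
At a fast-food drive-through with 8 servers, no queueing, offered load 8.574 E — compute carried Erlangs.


B(8,8.574) = 0.266827 (Erlang-B)
Carried load = a(1 − B) = 8.574·(1 − 0.266827) = 8.574·0.733173 = 6.2862 E

Final: 6.2862 Erlangs


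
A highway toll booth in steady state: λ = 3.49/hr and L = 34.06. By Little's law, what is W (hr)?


W = L/λ = 34.06/3.49 = 9.7593 hr

Final: 9.7593 hr


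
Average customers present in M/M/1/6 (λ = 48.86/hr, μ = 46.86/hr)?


ρ = 48.86/46.86 = 1.0427
L = ρ[1 − (K+1)ρ^K + Kρ^(K+1)] / [(1−ρ)(1−ρ^(K+1))]
Numerator: 1.0427·(1 − 7·1.285012 + 6·1.339856) = 0.045937
Denominator: (-0.04268)·(-0.339856) = 0.014505
L = 0.045937/0.014505 = 3.1669

Final: 3.1669


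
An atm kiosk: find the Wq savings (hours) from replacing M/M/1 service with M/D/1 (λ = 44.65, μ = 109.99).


ρ = 44.65/109.99 = 0.4059
Wq(M/M/1) = ρ/(μ−λ) = 0.4059/65.34 = 0.006213 hr
Wq(M/D/1) = ρ/(2(μ−λ)) = 0.003106 hr
Savings = 0.006213 − 0.003106 = 0.003106 hr

Final: 0.003106 hr


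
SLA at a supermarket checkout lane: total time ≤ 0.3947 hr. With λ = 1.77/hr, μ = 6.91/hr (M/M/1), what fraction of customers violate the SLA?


W ~ Exponential(μ−λ) for M/M/1.
μ − λ = 6.91 − 1.77 = 5.1400
P(W > t) = e^{−(μ−λ)t} = e^{−2.0288} = 0.131499

Final: 0.131499


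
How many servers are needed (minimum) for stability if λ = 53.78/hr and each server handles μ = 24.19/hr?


Stability requires cμ > λ ⇔ c > λ/μ.
λ/μ = 53.78/24.19 = 2.2232
Minimum integer c = ⌊2.2232⌋ + 1 = 3
Check: 3·24.19 = 72.57 > 53.78, while 2·24.19 = 48.38 ≤ 53.78

Final: 3 servers


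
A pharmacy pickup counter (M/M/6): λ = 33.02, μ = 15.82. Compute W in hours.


a = 2.0872; ρ = 0.3479; P₀ = 0.123792
Lq = P₀·a^c·ρ/(c!(1−ρ)²) = 0.01163
Wq = Lq/λ = 0.01163/33.02 = 0.0003522 hr
W = Wq + 1/μ = 0.0003522 + 0.06321 = 0.06356 hr

Final: 0.06356 hr


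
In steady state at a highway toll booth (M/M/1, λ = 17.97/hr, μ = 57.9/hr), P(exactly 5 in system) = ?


ρ = 17.97/57.9 = 0.3104
P_n = (1−ρ)·ρ^n = (1 − 0.3104)·0.3104^5 = 0.6896·0.002880 = 0.001986

Final: 0.001986


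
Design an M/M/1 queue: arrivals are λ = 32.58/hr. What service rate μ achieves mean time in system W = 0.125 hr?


W = 1/(μ−λ) ⇒ μ − λ = 1/W = 1/0.125 = 8.0000
μ = λ + 1/W = 32.58 + 8.0000 = 40.5800 per hr

Final: 40.5800 /hr


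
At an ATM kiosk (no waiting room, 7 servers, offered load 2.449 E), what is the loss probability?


B(c,a) = (a^c/c!) / Σ_{k=0}^{c} a^k/k!
a^7/7! = 0.104831
Σ terms (k=0..7): 1.00000 + 2.44900 + 2.99880 + 2.44802 + 1.49880 + 0.73411 + 0.29964 + 0.10483 = 11.533206
B = 0.104831/11.533206 = 0.009090

Final: 0.009090


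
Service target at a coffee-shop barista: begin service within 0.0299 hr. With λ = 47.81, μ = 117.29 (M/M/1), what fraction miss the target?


ρ = 47.81/117.29 = 0.4076
P(Wq > t) = ρ·e^{−(μ−λ)t} = 0.4076·e^{−2.0775}
= 0.4076·0.125249 = 0.051054

Final: 0.051054


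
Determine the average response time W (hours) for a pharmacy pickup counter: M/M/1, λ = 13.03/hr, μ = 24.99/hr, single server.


W = 1/(μ−λ) = 1/(24.99 − 13.03) = 1/11.96 = 0.08361 hr

Final: 0.08361 hr


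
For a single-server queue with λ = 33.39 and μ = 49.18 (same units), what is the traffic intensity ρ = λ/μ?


ρ = λ/μ = 33.39/49.18 = 0.6789

Final: 0.6789


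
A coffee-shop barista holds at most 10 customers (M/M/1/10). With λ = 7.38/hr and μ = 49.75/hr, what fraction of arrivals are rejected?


ρ = λ/μ = 7.38/49.75 = 0.1483
P_K = (1−ρ)ρ^K/(1−ρ^(K+1)) = (0.8517·0.000000005160)/(1 − 7.654e-10)
= 0.000000004394/1.000000 = 0.000000004394

Final: 0.000000004394


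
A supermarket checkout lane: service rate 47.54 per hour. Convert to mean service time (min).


Mean service time = 1/μ = 1/47.54 hour = 0.02103 hour
In minutes: 0.02103 × 60 = 1.2621 min

Final: 1.2621 min


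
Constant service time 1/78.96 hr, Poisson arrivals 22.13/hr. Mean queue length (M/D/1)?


ρ = 22.13/78.96 = 0.2803
M/D/1: Lq = ρ²/(2(1−ρ)) = 0.07855/(2·0.7197) = 0.05457

Final: 0.05457


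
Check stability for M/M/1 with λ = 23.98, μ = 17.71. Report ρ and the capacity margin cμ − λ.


Total capacity cμ = 1·17.71 = 17.71/hr
ρ = λ/(cμ) = 23.98/17.71 = 1.3540
Stable ⇔ ρ < 1: NO
Spare capacity = cμ − λ = 17.71 − 23.98 = -6.27/hr

Final: ρ = 1.3540; unstable; margin = -6.27/hr


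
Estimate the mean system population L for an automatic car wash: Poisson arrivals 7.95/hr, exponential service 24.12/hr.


ρ = λ/μ = 7.95/24.12 = 0.3296
L = ρ/(1−ρ) = 0.3296/(1 − 0.3296) = 0.3296/0.6704 = 0.4917

Final: 0.4917


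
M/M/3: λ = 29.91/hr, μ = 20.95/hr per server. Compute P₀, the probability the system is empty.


a = λ/μ = 29.91/20.95 = 1.4277; ρ = a/c = 0.4759
Σ_{k=0}^{2} a^k/k! (terms k=0..2) = 1.00000 + 1.42768 + 1.01914 = 3.44683
Tail: a^3/(3!(1−ρ)) = 2.91003/(6·0.5241) = 0.92540
P₀ = 1/(3.44683 + 0.92540) = 1/4.37222 = 0.228717

Final: 0.228717


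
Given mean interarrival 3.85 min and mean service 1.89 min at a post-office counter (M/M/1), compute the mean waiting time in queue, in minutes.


λ = 60/3.85 = 15.5844 /hr
μ = 60/1.89 = 31.7460 /hr
ρ = λ/μ = 15.5844/31.7460 = 0.4909
Wq = ρ/(μ−λ) = 0.4909/(31.7460−15.5844) = 0.03037 hr
In minutes: 0.03037·60 = 1.823 min

Final: 1.823 min


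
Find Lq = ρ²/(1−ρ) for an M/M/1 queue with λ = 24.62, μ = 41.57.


ρ = 24.62/41.57 = 0.5923
Lq = ρ²/(1−ρ) = 0.3508/0.4077 = 0.8603

Final: 0.8603


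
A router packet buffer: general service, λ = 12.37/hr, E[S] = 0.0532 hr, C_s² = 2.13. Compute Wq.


ρ = λ·E[S] = 12.37·0.0532 = 0.6581
E[S²] = E[S]²(1+C_s²) = 0.0532²·(1+2.13) = 0.008859
Wq = λ·E[S²]/(2(1−ρ)) = 12.37·0.008859/(2·0.3419) = 0.16025 hr

Final: 0.16025 hr


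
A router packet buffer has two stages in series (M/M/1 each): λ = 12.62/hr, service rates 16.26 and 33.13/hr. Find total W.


Each node sees arrival rate λ = 12.62/hr (tandem ⇒ throughput preserved).
W₁ = 1/(μ₁−λ) = 1/(16.26−12.62) = 0.27473 hr
W₂ = 1/(μ₂−λ) = 1/(33.13−12.62) = 0.04876 hr
W_total = W₁ + W₂ = 0.27473 + 0.04876 = 0.32348 hr

Final: 0.32348 hr


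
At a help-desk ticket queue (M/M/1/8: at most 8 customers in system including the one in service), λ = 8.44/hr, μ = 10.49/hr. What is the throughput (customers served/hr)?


ρ = 0.8046; P_K = (1−ρ)ρ^8/(1−ρ^9) = 0.039964
λ_eff = λ(1 − P_K) = 8.44·(1 − 0.039964) = 8.44·0.960036 = 8.1027 /hr

Final: 8.1027 /hr


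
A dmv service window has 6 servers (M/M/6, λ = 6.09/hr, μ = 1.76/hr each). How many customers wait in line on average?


a = λ/μ = 3.4602; ρ = a/6 = 0.5767
P₀ = 0.030220
Lq = P₀·a^c·ρ / (c!·(1−ρ)²) = 0.030220·1716.43653·0.5767/(720·0.17918)
= 0.23188

Final: 0.23188


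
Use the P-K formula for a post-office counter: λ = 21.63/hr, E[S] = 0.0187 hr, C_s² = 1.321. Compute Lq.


ρ = λ·E[S] = 21.63·0.0187 = 0.4045
Lq = ρ²(1+C_s²)/(2(1−ρ)) = 0.1636·(1+1.321)/(2·0.5955)
= 0.1636·2.3210/1.1910 = 0.31882

Final: 0.31882


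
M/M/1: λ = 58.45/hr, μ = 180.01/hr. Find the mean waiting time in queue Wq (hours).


ρ = 58.45/180.01 = 0.3247
Wq = ρ/(μ−λ) = 0.3247/(180.01 − 58.45) = 0.3247/121.56 = 0.002671 hr

Final: 0.002671 hr


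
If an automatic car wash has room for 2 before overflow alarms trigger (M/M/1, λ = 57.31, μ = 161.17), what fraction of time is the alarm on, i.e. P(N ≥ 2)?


ρ = 57.31/161.17 = 0.3556
P(N ≥ n) = ρ^n = 0.3556^2 = 0.126442

Final: 0.126442


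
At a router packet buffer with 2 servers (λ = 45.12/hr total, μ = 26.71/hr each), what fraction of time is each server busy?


ρ = λ/(cμ) = 45.12/(2·26.71) = 45.12/53.42 = 0.8446

Final: 0.8446


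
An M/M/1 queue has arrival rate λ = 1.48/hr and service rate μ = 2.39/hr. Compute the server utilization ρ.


ρ = λ/μ = 1.48/2.39 = 0.6192

Final: 0.6192


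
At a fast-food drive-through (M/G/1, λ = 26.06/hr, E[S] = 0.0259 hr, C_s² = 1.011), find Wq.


ρ = λ·E[S] = 26.06·0.0259 = 0.6750
E[S²] = E[S]²(1+C_s²) = 0.0259²·(1+1.011) = 0.001349
Wq = λ·E[S²]/(2(1−ρ)) = 26.06·0.001349/(2·0.3250) = 0.05408 hr

Final: 0.05408 hr


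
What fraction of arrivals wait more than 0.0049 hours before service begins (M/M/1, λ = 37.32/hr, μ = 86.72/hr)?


ρ = 37.32/86.72 = 0.4304
P(Wq > t) = ρ·e^{−(μ−λ)t} = 0.4304·e^{−0.2421}
= 0.4304·0.785009 = 0.337829

Final: 0.337829


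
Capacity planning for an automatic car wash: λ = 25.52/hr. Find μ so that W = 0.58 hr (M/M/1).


W = 1/(μ−λ) ⇒ μ − λ = 1/W = 1/0.58 = 1.7241
μ = λ + 1/W = 25.52 + 1.7241 = 27.2441 per hr

Final: 27.2441 /hr


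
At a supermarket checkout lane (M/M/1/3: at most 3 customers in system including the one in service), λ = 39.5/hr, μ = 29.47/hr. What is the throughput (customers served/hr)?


ρ = 1.3403; P_K = (1−ρ)ρ^3/(1−ρ^4) = 0.367919
λ_eff = λ(1 − P_K) = 39.5·(1 − 0.367919) = 39.5·0.632081 = 24.9672 /hr

Final: 24.9672 /hr
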